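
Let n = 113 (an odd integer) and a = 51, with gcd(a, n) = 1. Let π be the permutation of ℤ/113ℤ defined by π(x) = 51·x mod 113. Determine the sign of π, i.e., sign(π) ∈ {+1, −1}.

+1

Orbit of 91 under x↦51x: [91, 8, 69, 16, 25, 32, 50]… (length divides ord_113(51)).
π_51 has 3 disjoint cycles with lengths [56, 56, 1] on {0,…,112}.
sign(π) = (−1)^{n − #cycles} = (−1)^{113−3} = (−1)^110 = +1.
Zolotarev: (51|113) = +1, matching the cycle-count sign.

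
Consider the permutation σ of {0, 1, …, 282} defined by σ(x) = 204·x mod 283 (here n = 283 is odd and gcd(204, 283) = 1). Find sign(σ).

+1

Trace 253: π^k(253) = [253, 106, 116, 175, 42, 78, 64] for k=0..6.
The orbit structure of x ↦ 204x mod 283: 7 orbits of sizes [47, 47, 47, 47, 47, 47, 1].
7 cycles on 283: each ℓ→(−1)^(ℓ−1), product (−1)^276 = +1.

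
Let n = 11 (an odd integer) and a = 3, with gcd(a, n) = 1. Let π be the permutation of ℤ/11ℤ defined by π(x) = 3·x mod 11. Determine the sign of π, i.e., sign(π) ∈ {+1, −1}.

+1

Trace 9: π^k(9) = [9, 5, 4, 1, 3] for k=0..4.
π_3 has 3 disjoint cycles with lengths [5, 5, 1] on {0,…,10}.
sign(π) = (−1)^{n − #cycles} = (−1)^{11−3} = (−1)^8 = +1.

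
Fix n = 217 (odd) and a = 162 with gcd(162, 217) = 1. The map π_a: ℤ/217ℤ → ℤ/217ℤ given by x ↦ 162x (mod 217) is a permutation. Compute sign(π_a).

+1

Start at x=71: 71 → 1 → 162 → 204 → 64 → 169 → 36 → … (one orbit).
Cycle lengths of π_162 on ℤ/217ℤ: [15, 15, 15, 15, 15, 15, 15, 15, 15, 15, 15, 15, 15, 15, 1, 1, 1, 1, 1, 1, 1]; 21 cycles in total.
Σ(ℓ_i−1) = 217−21 = 196; sign = (−1)^196 = +1.
(162|217)_J = +1 (Zolotarev's lemma cross-check).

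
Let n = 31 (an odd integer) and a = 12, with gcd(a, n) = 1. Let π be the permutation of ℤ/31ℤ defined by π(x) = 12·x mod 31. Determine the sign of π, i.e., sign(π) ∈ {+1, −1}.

-1

Orbit of 20 under x↦12x: [20, 23, 28, 26, 2, 24, 9]… (length divides ord_31(12)).
π_12 has 2 disjoint cycles with lengths [30, 1] on {0,…,30}.
With 2 cycles on 31 points, sign = (−1)^{31−2} = -1.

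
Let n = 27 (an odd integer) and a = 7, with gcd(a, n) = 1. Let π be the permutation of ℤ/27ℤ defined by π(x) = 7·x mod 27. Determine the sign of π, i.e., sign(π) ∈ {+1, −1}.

+1

Start at x=22: 22 → 19 → 25 → 13 → 10 → 16 → 4 → … (one orbit).
The orbit structure of x ↦ 7x mod 27: 7 orbits of sizes [9, 9, 3, 3, 1, 1, 1].
7 cycles on 27: each ℓ→(−1)^(ℓ−1), product (−1)^20 = +1.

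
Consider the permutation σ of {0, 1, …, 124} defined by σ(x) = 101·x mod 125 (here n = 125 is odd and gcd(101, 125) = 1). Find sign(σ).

+1

Orbit of 1 under x↦101x: [1, 101, 76, 51, 26]… (length divides ord_125(101)).
45 cycles of lengths [5, 5, 5, 5, 5, 5, 5, 5, 5, 5, 5, 5, 5, 5, 5, 5, 5, 5, 5, 5, 1, 1, 1, 1, 1, 1, 1, 1, 1, 1, 1, 1, 1, 1, 1, 1, 1, 1, 1, 1, 1, 1, 1, 1, 1].
sign(π) = (−1)^{n − #cycles} = (−1)^{125−45} = (−1)^80 = +1.
(101|125)_J = +1 (Zolotarev's lemma cross-check).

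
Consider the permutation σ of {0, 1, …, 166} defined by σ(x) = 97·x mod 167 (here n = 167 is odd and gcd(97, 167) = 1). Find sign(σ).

Orbit of 32 under x↦97x: [32, 98, 154, 75, 94, 100, 14]… (length divides ord_167(97)).
Decompose π into cycles: lengths [83, 83, 1] (3 cycles, including the fixed point 0).
n − c = 167 − 3 = 164; sign = (−1)^164 = +1.
Zolotarev: (97|167) = +1, matching the cycle-count sign.

+1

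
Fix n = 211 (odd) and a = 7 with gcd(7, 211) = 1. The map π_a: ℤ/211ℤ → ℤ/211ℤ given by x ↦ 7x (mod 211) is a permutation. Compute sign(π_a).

Orbit of 14 under x↦7x: [14, 98, 53, 160, 65, 33, 20]… (length divides ord_211(7)).
π_7 has 2 disjoint cycles with lengths [210, 1] on {0,…,210}.
211 − 2 = 209 transpositions; sign(π) = (−1)^209 = -1.

-1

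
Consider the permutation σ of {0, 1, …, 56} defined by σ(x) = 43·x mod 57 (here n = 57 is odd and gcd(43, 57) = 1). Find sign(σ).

Start at x=16: 16 → 4 → 1 → 43 → 25 → 49 → 55 → … (one orbit).
9 cycles of lengths [9, 9, 9, 9, 9, 9, 1, 1, 1].
n − c = 57 − 9 = 48; sign = (−1)^48 = +1.
The Jacobi symbol (43|57) = +1 (Zolotarev) agrees.

+1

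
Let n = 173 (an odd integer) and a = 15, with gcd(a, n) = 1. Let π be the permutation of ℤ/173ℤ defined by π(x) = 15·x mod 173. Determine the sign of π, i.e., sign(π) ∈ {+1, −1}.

+1

Orbit of 47 under x↦15x: [47, 13, 22, 157, 106, 33, 149]… (length divides ord_173(15)).
π_15 has 3 disjoint cycles with lengths [86, 86, 1] on {0,…,172}.
n − c = 173 − 3 = 170; sign = (−1)^170 = +1.
Check: (15/173) = +1 by Zolotarev.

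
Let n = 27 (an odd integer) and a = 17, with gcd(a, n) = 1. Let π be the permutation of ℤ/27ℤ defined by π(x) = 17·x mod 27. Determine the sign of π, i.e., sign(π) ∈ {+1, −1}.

Orbit of 8 under x↦17x: [8, 1, 17, 19, 26, 10]… (length divides ord_27(17)).
Cycle lengths of π_17 on ℤ/27ℤ: [6, 6, 6, 2, 2, 2, 2, 1]; 8 cycles in total.
Σ(ℓ_i−1) = 27−8 = 19; sign = (−1)^19 = -1.
Zolotarev: (17|27) = -1, matching the cycle-count sign.

-1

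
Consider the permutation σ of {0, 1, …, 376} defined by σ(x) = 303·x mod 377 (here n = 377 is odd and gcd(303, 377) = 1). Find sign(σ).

+1

Start at x=283: 283 → 170 → 238 → 107 → 376 → 74 → 179 → … (one orbit).
13 cycles of lengths [42, 42, 42, 42, 42, 42, 42, 42, 14, 14, 6, 6, 1].
n − c = 377 − 13 = 364; sign = (−1)^364 = +1.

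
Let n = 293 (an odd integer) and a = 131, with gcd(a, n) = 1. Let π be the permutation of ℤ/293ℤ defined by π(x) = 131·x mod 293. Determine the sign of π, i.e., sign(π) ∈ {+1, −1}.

Start at x=2: 2 → 262 → 41 → 97 → 108 → 84 → 163 → … (one orbit).
Cycle type of π: 292 + 1; total 2 cycles.
sign(π) = (−1)^{n − #cycles} = (−1)^{293−2} = (−1)^291 = -1.
Zolotarev: (131|293) = -1, matching the cycle-count sign.

-1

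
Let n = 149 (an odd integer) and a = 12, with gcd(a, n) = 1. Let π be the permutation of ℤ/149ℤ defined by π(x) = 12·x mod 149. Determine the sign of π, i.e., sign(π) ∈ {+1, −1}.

-1

Trace 119: π^k(119) = [119, 87, 1, 12, 144, 89, 25] for k=0..6.
Cycle type of π: 148 + 1; total 2 cycles.
149 − 2 = 147 transpositions; sign(π) = (−1)^147 = -1.
The Jacobi symbol (12|149) = -1 (Zolotarev) agrees.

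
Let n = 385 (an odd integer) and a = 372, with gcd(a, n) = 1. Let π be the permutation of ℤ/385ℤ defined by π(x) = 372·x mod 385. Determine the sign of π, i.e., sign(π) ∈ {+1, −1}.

Start at x=141: 141 → 92 → 344 → 148 → 1 → 372 → 169 → … (one orbit).
The orbit structure of x ↦ 372x mod 385: 42 orbits of sizes [20, 20, 20, 20, 20, 20, 20, 20, 20, 20, 20, 20, 20, 20, 5, 5, 5, 5, 5, 5, 5, 5, 5, 5, 5, 5, 5, 5, 4, 4, 4, 4, 4, 4, 4, 1, 1, 1, 1, 1, 1, 1].
42 cycles on 385: each ℓ→(−1)^(ℓ−1), product (−1)^343 = -1.

-1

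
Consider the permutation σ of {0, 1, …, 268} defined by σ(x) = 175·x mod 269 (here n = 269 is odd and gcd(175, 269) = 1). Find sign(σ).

Trace 188: π^k(188) = [188, 82, 93, 135, 222, 114, 44] for k=0..6.
π_175 has 2 disjoint cycles with lengths [268, 1] on {0,…,268}.
2 cycles on 269: each ℓ→(−1)^(ℓ−1), product (−1)^267 = -1.
(175|269)_J = -1 (Zolotarev's lemma cross-check).

-1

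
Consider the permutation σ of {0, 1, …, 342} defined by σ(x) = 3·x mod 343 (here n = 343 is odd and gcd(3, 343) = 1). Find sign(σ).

Orbit of 183 under x↦3x: [183, 206, 275, 139, 74, 222, 323]… (length divides ord_343(3)).
4 cycles of lengths [294, 42, 6, 1].
With 4 cycles on 343 points, sign = (−1)^{343−4} = -1.

-1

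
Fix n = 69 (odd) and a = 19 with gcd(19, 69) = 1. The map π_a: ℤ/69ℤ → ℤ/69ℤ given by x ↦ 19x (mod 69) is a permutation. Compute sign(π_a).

-1

Orbit of 55 under x↦19x: [55, 10, 52, 22, 4, 7, 64]… (length divides ord_69(19)).
Decompose π into cycles: lengths [22, 22, 22, 1, 1, 1] (6 cycles, including the fixed point 0).
69 − 6 = 63 transpositions; sign(π) = (−1)^63 = -1.
Zolotarev: (19|69) = -1, matching the cycle-count sign.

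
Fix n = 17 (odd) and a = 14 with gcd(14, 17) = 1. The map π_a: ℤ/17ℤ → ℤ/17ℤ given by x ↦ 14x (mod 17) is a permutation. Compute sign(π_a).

-1

Trace 4: π^k(4) = [4, 5, 2, 11, 1, 14, 9] for k=0..6.
Decompose π into cycles: lengths [16, 1] (2 cycles, including the fixed point 0).
n − c = 17 − 2 = 15; sign = (−1)^15 = -1.
Check: (14/17) = -1 by Zolotarev.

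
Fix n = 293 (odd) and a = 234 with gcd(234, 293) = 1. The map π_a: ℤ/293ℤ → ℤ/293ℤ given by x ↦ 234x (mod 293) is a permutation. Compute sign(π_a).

+1

Orbit of 212 under x↦234x: [212, 91, 198, 38, 102, 135, 239]… (length divides ord_293(234)).
Cycle type of π: 146×2 + 1; total 3 cycles.
Σ(ℓ_i−1) = 293−3 = 290; sign = (−1)^290 = +1.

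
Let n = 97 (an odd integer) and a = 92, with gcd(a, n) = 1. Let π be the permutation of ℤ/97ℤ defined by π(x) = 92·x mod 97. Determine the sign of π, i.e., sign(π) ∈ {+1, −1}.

-1

Trace 88: π^k(88) = [88, 45, 66, 58, 1, 92, 25] for k=0..6.
Cycle type of π: 96 + 1; total 2 cycles.
With 2 cycles on 97 points, sign = (−1)^{97−2} = -1.
Via Zolotarev, sign(π_{92}) = (92|97) = -1.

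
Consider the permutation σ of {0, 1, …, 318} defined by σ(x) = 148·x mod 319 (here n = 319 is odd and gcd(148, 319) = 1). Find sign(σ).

-1

Trace 236: π^k(236) = [236, 157, 268, 108, 34, 247, 190] for k=0..6.
Cycle lengths of π_148 on ℤ/319ℤ: [140, 140, 28, 5, 5, 1]; 6 cycles in total.
319 − 6 = 313 transpositions; sign(π) = (−1)^313 = -1.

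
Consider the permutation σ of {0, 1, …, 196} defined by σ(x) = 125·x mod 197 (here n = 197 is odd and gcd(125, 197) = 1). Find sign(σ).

-1

Start at x=125: 125 → 62 → 67 → 101 → 17 → 155 → 69 → … (one orbit).
Cycle type of π: 196 + 1; total 2 cycles.
Σ(ℓ_i−1) = 197−2 = 195; sign = (−1)^195 = -1.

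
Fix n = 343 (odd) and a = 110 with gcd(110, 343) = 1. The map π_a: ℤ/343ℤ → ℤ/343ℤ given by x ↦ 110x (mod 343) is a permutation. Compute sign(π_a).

-1

Start at x=34: 34 → 310 → 143 → 295 → 208 → 242 → 209 → … (one orbit).
The orbit structure of x ↦ 110x mod 343: 4 orbits of sizes [294, 42, 6, 1].
With 4 cycles on 343 points, sign = (−1)^{343−4} = -1.
The Jacobi symbol (110|343) = -1 (Zolotarev) agrees.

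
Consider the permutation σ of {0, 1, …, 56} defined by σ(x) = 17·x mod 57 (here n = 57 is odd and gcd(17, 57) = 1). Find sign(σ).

Start at x=4: 4 → 11 → 16 → 44 → 7 → 5 → 28 → … (one orbit).
Cycle lengths of π_17 on ℤ/57ℤ: [18, 18, 9, 9, 2, 1]; 6 cycles in total.
n − c = 57 − 6 = 51; sign = (−1)^51 = -1.

-1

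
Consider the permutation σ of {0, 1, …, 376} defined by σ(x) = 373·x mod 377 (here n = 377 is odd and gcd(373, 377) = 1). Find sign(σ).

+1

Trace 204: π^k(204) = [204, 315, 248, 139, 198, 339, 152] for k=0..6.
The orbit structure of x ↦ 373x mod 377: 25 orbits of sizes [21, 21, 21, 21, 21, 21, 21, 21, 21, 21, 21, 21, 21, 21, 21, 21, 7, 7, 7, 7, 3, 3, 3, 3, 1].
With 25 cycles on 377 points, sign = (−1)^{377−25} = +1.
Check: (373/377) = +1 by Zolotarev.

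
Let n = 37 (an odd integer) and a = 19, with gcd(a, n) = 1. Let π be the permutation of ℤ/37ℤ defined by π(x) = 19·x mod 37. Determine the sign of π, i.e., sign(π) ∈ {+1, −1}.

-1

Start at x=7: 7 → 22 → 11 → 24 → 12 → 6 → 3 → … (one orbit).
Cycle lengths of π_19 on ℤ/37ℤ: [36, 1]; 2 cycles in total.
2 cycles on 37: each ℓ→(−1)^(ℓ−1), product (−1)^35 = -1.
Via Zolotarev, sign(π_{19}) = (19|37) = -1.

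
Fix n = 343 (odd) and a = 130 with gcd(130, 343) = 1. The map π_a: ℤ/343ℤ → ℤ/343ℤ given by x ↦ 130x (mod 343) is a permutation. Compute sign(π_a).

+1

Start at x=310: 310 → 169 → 18 → 282 → 302 → 158 → 303 → … (one orbit).
Cycle type of π: 147×2 + 21×2 + 3×2 + 1; total 7 cycles.
7 cycles on 343: each ℓ→(−1)^(ℓ−1), product (−1)^336 = +1.
(130|343)_J = +1 (Zolotarev's lemma cross-check).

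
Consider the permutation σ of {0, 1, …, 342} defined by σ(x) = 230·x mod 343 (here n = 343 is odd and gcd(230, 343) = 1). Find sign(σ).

Start at x=265: 265 → 239 → 90 → 120 → 160 → 99 → 132 → … (one orbit).
The orbit structure of x ↦ 230x mod 343: 10 orbits of sizes [98, 98, 98, 14, 14, 14, 2, 2, 2, 1].
343 − 10 = 333 transpositions; sign(π) = (−1)^333 = -1.
The Jacobi symbol (230|343) = -1 (Zolotarev) agrees.

-1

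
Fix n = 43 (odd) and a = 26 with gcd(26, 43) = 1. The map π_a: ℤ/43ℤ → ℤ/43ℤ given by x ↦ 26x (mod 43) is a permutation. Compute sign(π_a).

-1

Start at x=20: 20 → 4 → 18 → 38 → 42 → 17 → 12 → … (one orbit).
The orbit structure of x ↦ 26x mod 43: 2 orbits of sizes [42, 1].
2 cycles on 43: each ℓ→(−1)^(ℓ−1), product (−1)^41 = -1.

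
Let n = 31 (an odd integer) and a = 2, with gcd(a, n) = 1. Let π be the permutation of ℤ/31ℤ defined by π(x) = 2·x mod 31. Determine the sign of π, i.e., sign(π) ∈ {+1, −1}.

+1

Orbit of 1 under x↦2x: [1, 2, 4, 8, 16]… (length divides ord_31(2)).
π_2 has 7 disjoint cycles with lengths [5, 5, 5, 5, 5, 5, 1] on {0,…,30}.
n − c = 31 − 7 = 24; sign = (−1)^24 = +1.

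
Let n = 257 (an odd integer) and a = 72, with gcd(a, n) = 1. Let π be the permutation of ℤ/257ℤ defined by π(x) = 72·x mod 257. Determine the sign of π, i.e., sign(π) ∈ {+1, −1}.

+1

Start at x=168: 168 → 17 → 196 → 234 → 143 → 16 → 124 → … (one orbit).
3 cycles of lengths [128, 128, 1].
Σ(ℓ_i−1) = 257−3 = 254; sign = (−1)^254 = +1.
Via Zolotarev, sign(π_{72}) = (72|257) = +1.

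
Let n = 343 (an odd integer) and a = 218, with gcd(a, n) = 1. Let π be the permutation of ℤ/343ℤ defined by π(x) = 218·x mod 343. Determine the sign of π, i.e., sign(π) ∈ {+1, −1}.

+1

Start at x=15: 15 → 183 → 106 → 127 → 246 → 120 → 92 → … (one orbit).
The orbit structure of x ↦ 218x mod 343: 19 orbits of sizes [49, 49, 49, 49, 49, 49, 7, 7, 7, 7, 7, 7, 1, 1, 1, 1, 1, 1, 1].
343 − 19 = 324 transpositions; sign(π) = (−1)^324 = +1.
The Jacobi symbol (218|343) = +1 (Zolotarev) agrees.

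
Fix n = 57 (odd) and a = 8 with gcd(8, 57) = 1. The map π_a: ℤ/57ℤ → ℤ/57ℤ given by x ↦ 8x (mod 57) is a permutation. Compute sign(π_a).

Trace 8: π^k(8) = [8, 7, 56, 49, 50, 1] for k=0..5.
Decompose π into cycles: lengths [6, 6, 6, 6, 6, 6, 6, 6, 6, 2, 1] (11 cycles, including the fixed point 0).
n − c = 57 − 11 = 46; sign = (−1)^46 = +1.
(8|57)_J = +1 (Zolotarev's lemma cross-check).

+1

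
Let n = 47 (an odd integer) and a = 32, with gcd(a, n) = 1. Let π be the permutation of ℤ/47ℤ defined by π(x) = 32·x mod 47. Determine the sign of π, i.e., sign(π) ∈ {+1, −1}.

Trace 18: π^k(18) = [18, 12, 8, 21, 14, 25, 1] for k=0..6.
Decompose π into cycles: lengths [23, 23, 1] (3 cycles, including the fixed point 0).
Σ(ℓ_i−1) = 47−3 = 44; sign = (−1)^44 = +1.
Via Zolotarev, sign(π_{32}) = (32|47) = +1.

+1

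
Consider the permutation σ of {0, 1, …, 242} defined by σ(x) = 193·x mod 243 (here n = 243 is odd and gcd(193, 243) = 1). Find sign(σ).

+1

Trace 133: π^k(133) = [133, 154, 76, 88, 217, 85, 124] for k=0..6.
11 cycles of lengths [81, 81, 27, 27, 9, 9, 3, 3, 1, 1, 1].
Σ(ℓ_i−1) = 243−11 = 232; sign = (−1)^232 = +1.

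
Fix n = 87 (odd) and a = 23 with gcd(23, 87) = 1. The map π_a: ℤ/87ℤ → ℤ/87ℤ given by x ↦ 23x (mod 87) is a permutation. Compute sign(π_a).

-1

Orbit of 65 under x↦23x: [65, 16, 20, 25, 53, 1, 23]… (length divides ord_87(23)).
10 cycles of lengths [14, 14, 14, 14, 7, 7, 7, 7, 2, 1].
87 − 10 = 77 transpositions; sign(π) = (−1)^77 = -1.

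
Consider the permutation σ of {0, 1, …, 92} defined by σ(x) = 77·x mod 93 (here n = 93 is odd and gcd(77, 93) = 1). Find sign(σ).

Trace 1: π^k(1) = [1, 77, 70, 89, 64, 92, 16] for k=0..6.
π_77 has 11 disjoint cycles with lengths [10, 10, 10, 10, 10, 10, 10, 10, 10, 2, 1] on {0,…,92}.
sign(π) = (−1)^{n − #cycles} = (−1)^{93−11} = (−1)^82 = +1.

+1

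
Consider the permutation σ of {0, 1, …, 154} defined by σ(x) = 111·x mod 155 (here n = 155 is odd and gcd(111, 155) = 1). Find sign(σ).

Trace 101: π^k(101) = [101, 51, 81, 1, 111, 76, 66] for k=0..6.
The orbit structure of x ↦ 111x mod 155: 15 orbits of sizes [15, 15, 15, 15, 15, 15, 15, 15, 15, 15, 1, 1, 1, 1, 1].
15 cycles on 155: each ℓ→(−1)^(ℓ−1), product (−1)^140 = +1.
Via Zolotarev, sign(π_{111}) = (111|155) = +1.

+1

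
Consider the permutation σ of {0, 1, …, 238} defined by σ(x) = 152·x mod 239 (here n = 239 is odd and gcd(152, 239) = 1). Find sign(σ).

Orbit of 143 under x↦152x: [143, 226, 175, 71, 37, 127, 184]… (length divides ord_239(152)).
The orbit structure of x ↦ 152x mod 239: 2 orbits of sizes [238, 1].
With 2 cycles on 239 points, sign = (−1)^{239−2} = -1.
Zolotarev: (152|239) = -1, matching the cycle-count sign.

-1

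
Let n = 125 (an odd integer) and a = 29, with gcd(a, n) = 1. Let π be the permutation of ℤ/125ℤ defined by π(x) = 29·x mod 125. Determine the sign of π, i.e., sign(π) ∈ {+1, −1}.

Start at x=21: 21 → 109 → 36 → 44 → 26 → 4 → 116 → … (one orbit).
7 cycles of lengths [50, 50, 10, 10, 2, 2, 1].
n − c = 125 − 7 = 118; sign = (−1)^118 = +1.
Via Zolotarev, sign(π_{29}) = (29|125) = +1.

+1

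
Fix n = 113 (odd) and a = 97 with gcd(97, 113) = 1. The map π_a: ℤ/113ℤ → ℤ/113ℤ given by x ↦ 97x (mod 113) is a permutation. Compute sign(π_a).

+1

Start at x=49: 49 → 7 → 1 → 97 → 30 → 85 → 109 → … (one orbit).
Decompose π into cycles: lengths [14, 14, 14, 14, 14, 14, 14, 14, 1] (9 cycles, including the fixed point 0).
9 cycles on 113: each ℓ→(−1)^(ℓ−1), product (−1)^104 = +1.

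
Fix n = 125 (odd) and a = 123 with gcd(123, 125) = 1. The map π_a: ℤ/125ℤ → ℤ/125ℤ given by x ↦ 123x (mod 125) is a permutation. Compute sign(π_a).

Orbit of 83 under x↦123x: [83, 84, 82, 86, 78, 94, 62]… (length divides ord_125(123)).
4 cycles of lengths [100, 20, 4, 1].
sign(π) = (−1)^{n − #cycles} = (−1)^{125−4} = (−1)^121 = -1.
Via Zolotarev, sign(π_{123}) = (123|125) = -1.

-1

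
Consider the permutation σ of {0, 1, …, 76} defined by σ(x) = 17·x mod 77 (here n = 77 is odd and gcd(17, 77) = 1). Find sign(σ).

+1

Trace 53: π^k(53) = [53, 54, 71, 52, 37, 13, 67] for k=0..6.
The orbit structure of x ↦ 17x mod 77: 5 orbits of sizes [30, 30, 10, 6, 1].
Σ(ℓ_i−1) = 77−5 = 72; sign = (−1)^72 = +1.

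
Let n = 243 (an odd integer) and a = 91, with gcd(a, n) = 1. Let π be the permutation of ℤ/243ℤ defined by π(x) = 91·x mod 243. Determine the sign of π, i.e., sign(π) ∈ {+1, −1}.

Orbit of 37 under x↦91x: [37, 208, 217, 64, 235, 1, 91]… (length divides ord_243(91)).
Cycle lengths of π_91 on ℤ/243ℤ: [27, 27, 27, 27, 27, 27, 9, 9, 9, 9, 9, 9, 3, 3, 3, 3, 3, 3, 1, 1, 1, 1, 1, 1, 1, 1, 1]; 27 cycles in total.
27 cycles on 243: each ℓ→(−1)^(ℓ−1), product (−1)^216 = +1.
The Jacobi symbol (91|243) = +1 (Zolotarev) agrees.

+1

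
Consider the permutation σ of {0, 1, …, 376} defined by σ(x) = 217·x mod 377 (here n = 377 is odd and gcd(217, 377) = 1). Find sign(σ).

-1

Start at x=276: 276 → 326 → 243 → 328 → 300 → 256 → 133 → … (one orbit).
The orbit structure of x ↦ 217x mod 377: 10 orbits of sizes [84, 84, 84, 84, 28, 3, 3, 3, 3, 1].
With 10 cycles on 377 points, sign = (−1)^{377−10} = -1.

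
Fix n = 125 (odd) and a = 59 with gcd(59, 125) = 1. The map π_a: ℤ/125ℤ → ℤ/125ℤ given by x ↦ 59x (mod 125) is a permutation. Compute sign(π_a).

+1

Start at x=21: 21 → 114 → 101 → 84 → 81 → 29 → 86 → … (one orbit).
Cycle lengths of π_59 on ℤ/125ℤ: [50, 50, 10, 10, 2, 2, 1]; 7 cycles in total.
7 cycles on 125: each ℓ→(−1)^(ℓ−1), product (−1)^118 = +1.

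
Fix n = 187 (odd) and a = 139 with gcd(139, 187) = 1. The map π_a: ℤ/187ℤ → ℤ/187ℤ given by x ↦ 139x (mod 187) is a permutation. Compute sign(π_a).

Orbit of 184 under x↦139x: [184, 144, 7, 38, 46, 36, 142]… (length divides ord_187(139)).
Cycle type of π: 80×2 + 16 + 10 + 1; total 5 cycles.
n − c = 187 − 5 = 182; sign = (−1)^182 = +1.
Zolotarev: (139|187) = +1, matching the cycle-count sign.

+1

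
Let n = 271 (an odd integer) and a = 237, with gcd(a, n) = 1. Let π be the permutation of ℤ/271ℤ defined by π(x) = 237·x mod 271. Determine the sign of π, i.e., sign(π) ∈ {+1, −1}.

Start at x=30: 30 → 64 → 263 → 1 → 237 → 72 → 262 → … (one orbit).
Cycle type of π: 90×3 + 1; total 4 cycles.
Σ(ℓ_i−1) = 271−4 = 267; sign = (−1)^267 = -1.

-1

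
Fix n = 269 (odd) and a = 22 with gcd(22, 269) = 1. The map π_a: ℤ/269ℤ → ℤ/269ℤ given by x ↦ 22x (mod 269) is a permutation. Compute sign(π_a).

Start at x=104: 104 → 136 → 33 → 188 → 101 → 70 → 195 → … (one orbit).
Cycle type of π: 268 + 1; total 2 cycles.
269 − 2 = 267 transpositions; sign(π) = (−1)^267 = -1.

-1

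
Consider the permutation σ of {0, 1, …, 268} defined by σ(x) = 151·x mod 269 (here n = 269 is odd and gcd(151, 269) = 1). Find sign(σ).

Trace 150: π^k(150) = [150, 54, 84, 41, 4, 66, 13] for k=0..6.
3 cycles of lengths [134, 134, 1].
3 cycles on 269: each ℓ→(−1)^(ℓ−1), product (−1)^266 = +1.
Via Zolotarev, sign(π_{151}) = (151|269) = +1.

+1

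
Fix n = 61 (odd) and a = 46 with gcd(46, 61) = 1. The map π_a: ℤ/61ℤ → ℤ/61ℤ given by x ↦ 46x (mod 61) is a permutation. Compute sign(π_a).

Start at x=1: 1 → 46 → 42 → 41 → 56 → 14 → 34 → … (one orbit).
Decompose π into cycles: lengths [30, 30, 1] (3 cycles, including the fixed point 0).
3 cycles on 61: each ℓ→(−1)^(ℓ−1), product (−1)^58 = +1.
Check: (46/61) = +1 by Zolotarev.

+1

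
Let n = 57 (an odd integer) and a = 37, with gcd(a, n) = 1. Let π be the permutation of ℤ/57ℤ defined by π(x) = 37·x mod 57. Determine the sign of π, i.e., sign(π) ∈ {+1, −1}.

-1

Trace 1: π^k(1) = [1, 37] for k=0..1.
π_37 has 30 disjoint cycles with lengths [2, 2, 2, 2, 2, 2, 2, 2, 2, 2, 2, 2, 2, 2, 2, 2, 2, 2, 2, 2, 2, 2, 2, 2, 2, 2, 2, 1, 1, 1] on {0,…,56}.
With 30 cycles on 57 points, sign = (−1)^{57−30} = -1.
Check: (37/57) = -1 by Zolotarev.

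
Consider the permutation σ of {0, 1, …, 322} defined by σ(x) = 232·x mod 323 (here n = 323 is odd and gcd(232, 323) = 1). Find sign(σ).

Trace 55: π^k(55) = [55, 163, 25, 309, 305, 23, 168] for k=0..6.
Cycle type of π: 144×2 + 16 + 9×2 + 1; total 6 cycles.
323 − 6 = 317 transpositions; sign(π) = (−1)^317 = -1.

-1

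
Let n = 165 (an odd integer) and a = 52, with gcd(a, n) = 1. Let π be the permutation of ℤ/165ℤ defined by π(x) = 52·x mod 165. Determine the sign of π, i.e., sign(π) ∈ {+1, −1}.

+1

Orbit of 64 under x↦52x: [64, 28, 136, 142, 124, 13, 16]… (length divides ord_165(52)).
Cycle lengths of π_52 on ℤ/165ℤ: [20, 20, 20, 20, 20, 20, 10, 10, 10, 4, 4, 4, 1, 1, 1]; 15 cycles in total.
sign(π) = (−1)^{n − #cycles} = (−1)^{165−15} = (−1)^150 = +1.
Via Zolotarev, sign(π_{52}) = (52|165) = +1.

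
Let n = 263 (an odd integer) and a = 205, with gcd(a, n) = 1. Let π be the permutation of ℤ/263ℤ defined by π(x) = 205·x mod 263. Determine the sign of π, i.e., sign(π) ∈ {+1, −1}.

Trace 157: π^k(157) = [157, 99, 44, 78, 210, 181, 22] for k=0..6.
The orbit structure of x ↦ 205x mod 263: 3 orbits of sizes [131, 131, 1].
3 cycles on 263: each ℓ→(−1)^(ℓ−1), product (−1)^260 = +1.

+1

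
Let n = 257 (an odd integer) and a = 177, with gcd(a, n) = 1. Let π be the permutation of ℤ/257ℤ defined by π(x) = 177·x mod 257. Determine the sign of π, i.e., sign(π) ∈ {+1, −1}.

Orbit of 147 under x↦177x: [147, 62, 180, 249, 126, 200, 191]… (length divides ord_257(177)).
The orbit structure of x ↦ 177x mod 257: 2 orbits of sizes [256, 1].
n − c = 257 − 2 = 255; sign = (−1)^255 = -1.
(177|257)_J = -1 (Zolotarev's lemma cross-check).

-1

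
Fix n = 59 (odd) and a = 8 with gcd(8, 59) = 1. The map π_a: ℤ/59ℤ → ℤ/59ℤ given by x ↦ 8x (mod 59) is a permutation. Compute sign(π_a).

Orbit of 57 under x↦8x: [57, 43, 49, 38, 9, 13, 45]… (length divides ord_59(8)).
Cycle type of π: 58 + 1; total 2 cycles.
n − c = 59 − 2 = 57; sign = (−1)^57 = -1.
(8|59)_J = -1 (Zolotarev's lemma cross-check).

-1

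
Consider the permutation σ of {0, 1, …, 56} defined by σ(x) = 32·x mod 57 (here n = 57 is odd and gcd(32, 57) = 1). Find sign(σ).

Orbit of 2 under x↦32x: [2, 7, 53, 43, 8, 28, 41]… (length divides ord_57(32)).
The orbit structure of x ↦ 32x mod 57: 5 orbits of sizes [18, 18, 18, 2, 1].
5 cycles on 57: each ℓ→(−1)^(ℓ−1), product (−1)^52 = +1.
Zolotarev: (32|57) = +1, matching the cycle-count sign.

+1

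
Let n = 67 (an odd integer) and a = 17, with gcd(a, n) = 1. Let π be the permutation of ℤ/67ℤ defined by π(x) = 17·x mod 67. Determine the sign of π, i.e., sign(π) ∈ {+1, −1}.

+1

Start at x=33: 33 → 25 → 23 → 56 → 14 → 37 → 26 → … (one orbit).
Cycle lengths of π_17 on ℤ/67ℤ: [33, 33, 1]; 3 cycles in total.
With 3 cycles on 67 points, sign = (−1)^{67−3} = +1.
The Jacobi symbol (17|67) = +1 (Zolotarev) agrees.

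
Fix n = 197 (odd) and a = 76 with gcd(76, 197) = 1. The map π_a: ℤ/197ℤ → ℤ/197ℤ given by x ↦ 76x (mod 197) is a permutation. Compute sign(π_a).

+1

Trace 104: π^k(104) = [104, 24, 51, 133, 61, 105, 100] for k=0..6.
Cycle lengths of π_76 on ℤ/197ℤ: [49, 49, 49, 49, 1]; 5 cycles in total.
With 5 cycles on 197 points, sign = (−1)^{197−5} = +1.
Check: (76/197) = +1 by Zolotarev.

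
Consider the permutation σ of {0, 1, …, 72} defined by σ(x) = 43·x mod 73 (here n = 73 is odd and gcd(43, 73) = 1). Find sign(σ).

-1

Orbit of 72 under x↦43x: [72, 30, 49, 63, 8, 52, 46]… (length divides ord_73(43)).
Cycle lengths of π_43 on ℤ/73ℤ: [24, 24, 24, 1]; 4 cycles in total.
sign(π) = (−1)^{n − #cycles} = (−1)^{73−4} = (−1)^69 = -1.
Via Zolotarev, sign(π_{43}) = (43|73) = -1.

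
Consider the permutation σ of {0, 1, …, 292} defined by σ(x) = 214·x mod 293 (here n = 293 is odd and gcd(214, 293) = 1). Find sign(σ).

-1

Start at x=93: 93 → 271 → 273 → 115 → 291 → 158 → 117 → … (one orbit).
Cycle type of π: 292 + 1; total 2 cycles.
2 cycles on 293: each ℓ→(−1)^(ℓ−1), product (−1)^291 = -1.
Check: (214/293) = -1 by Zolotarev.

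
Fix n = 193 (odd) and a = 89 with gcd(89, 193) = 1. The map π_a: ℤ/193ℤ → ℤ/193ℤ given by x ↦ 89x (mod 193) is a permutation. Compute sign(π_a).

Trace 184: π^k(184) = [184, 164, 121, 154, 3, 74, 24] for k=0..6.
Cycle type of π: 64×3 + 1; total 4 cycles.
With 4 cycles on 193 points, sign = (−1)^{193−4} = -1.
Check: (89/193) = -1 by Zolotarev.

-1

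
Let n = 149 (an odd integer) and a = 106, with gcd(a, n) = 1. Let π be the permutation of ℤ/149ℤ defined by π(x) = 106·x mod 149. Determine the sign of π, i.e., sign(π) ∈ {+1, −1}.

-1

Orbit of 85 under x↦106x: [85, 70, 119, 98, 107, 18, 120]… (length divides ord_149(106)).
π_106 has 2 disjoint cycles with lengths [148, 1] on {0,…,148}.
2 cycles on 149: each ℓ→(−1)^(ℓ−1), product (−1)^147 = -1.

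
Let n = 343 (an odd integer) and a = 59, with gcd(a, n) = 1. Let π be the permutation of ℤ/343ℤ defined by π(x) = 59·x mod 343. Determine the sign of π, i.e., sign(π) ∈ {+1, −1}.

-1

Orbit of 138 under x↦59x: [138, 253, 178, 212, 160, 179, 271]… (length divides ord_343(59)).
4 cycles of lengths [294, 42, 6, 1].
n − c = 343 − 4 = 339; sign = (−1)^339 = -1.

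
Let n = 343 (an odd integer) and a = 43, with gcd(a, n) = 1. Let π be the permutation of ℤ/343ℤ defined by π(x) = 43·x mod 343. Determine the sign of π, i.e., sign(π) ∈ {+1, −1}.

Trace 288: π^k(288) = [288, 36, 176, 22, 260, 204, 197] for k=0..6.
The orbit structure of x ↦ 43x mod 343: 19 orbits of sizes [49, 49, 49, 49, 49, 49, 7, 7, 7, 7, 7, 7, 1, 1, 1, 1, 1, 1, 1].
sign(π) = (−1)^{n − #cycles} = (−1)^{343−19} = (−1)^324 = +1.

+1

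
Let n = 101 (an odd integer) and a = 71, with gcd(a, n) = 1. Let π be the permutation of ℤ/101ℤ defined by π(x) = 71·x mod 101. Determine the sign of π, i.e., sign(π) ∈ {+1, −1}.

+1

Start at x=81: 81 → 95 → 79 → 54 → 97 → 19 → 36 → … (one orbit).
Cycle type of π: 25×4 + 1; total 5 cycles.
With 5 cycles on 101 points, sign = (−1)^{101−5} = +1.
(71|101)_J = +1 (Zolotarev's lemma cross-check).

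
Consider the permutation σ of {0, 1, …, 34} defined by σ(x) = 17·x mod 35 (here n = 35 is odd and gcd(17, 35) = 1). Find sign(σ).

Orbit of 12 under x↦17x: [12, 29, 3, 16, 27, 4, 33]… (length divides ord_35(17)).
5 cycles of lengths [12, 12, 6, 4, 1].
5 cycles on 35: each ℓ→(−1)^(ℓ−1), product (−1)^30 = +1.
(17|35)_J = +1 (Zolotarev's lemma cross-check).

+1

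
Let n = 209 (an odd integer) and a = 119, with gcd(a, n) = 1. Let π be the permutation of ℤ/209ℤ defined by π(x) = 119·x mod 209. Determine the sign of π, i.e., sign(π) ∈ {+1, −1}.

Orbit of 169 under x↦119x: [169, 47, 159, 111, 42, 191, 157]… (length divides ord_209(119)).
9 cycles of lengths [45, 45, 45, 45, 9, 9, 5, 5, 1].
209 − 9 = 200 transpositions; sign(π) = (−1)^200 = +1.

+1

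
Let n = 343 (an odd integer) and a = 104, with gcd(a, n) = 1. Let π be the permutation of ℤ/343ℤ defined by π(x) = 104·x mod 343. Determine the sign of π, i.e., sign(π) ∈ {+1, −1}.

Trace 146: π^k(146) = [146, 92, 307, 29, 272, 162, 41] for k=0..6.
10 cycles of lengths [98, 98, 98, 14, 14, 14, 2, 2, 2, 1].
10 cycles on 343: each ℓ→(−1)^(ℓ−1), product (−1)^333 = -1.

-1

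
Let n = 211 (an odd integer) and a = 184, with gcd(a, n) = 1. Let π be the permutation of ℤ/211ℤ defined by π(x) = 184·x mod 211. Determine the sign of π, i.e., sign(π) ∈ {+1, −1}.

+1

Orbit of 64 under x↦184x: [64, 171, 25, 169, 79, 188, 199]… (length divides ord_211(184)).
Decompose π into cycles: lengths [35, 35, 35, 35, 35, 35, 1] (7 cycles, including the fixed point 0).
211 − 7 = 204 transpositions; sign(π) = (−1)^204 = +1.
(184|211)_J = +1 (Zolotarev's lemma cross-check).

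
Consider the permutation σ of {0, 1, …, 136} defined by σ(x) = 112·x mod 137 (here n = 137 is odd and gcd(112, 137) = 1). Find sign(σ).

+1

Trace 87: π^k(87) = [87, 17, 123, 76, 18, 98, 16] for k=0..6.
Cycle lengths of π_112 on ℤ/137ℤ: [68, 68, 1]; 3 cycles in total.
n − c = 137 − 3 = 134; sign = (−1)^134 = +1.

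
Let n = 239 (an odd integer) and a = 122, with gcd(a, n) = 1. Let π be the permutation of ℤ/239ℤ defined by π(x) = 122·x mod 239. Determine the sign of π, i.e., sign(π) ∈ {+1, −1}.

+1

Start at x=122: 122 → 66 → 165 → 54 → 135 → 218 → 67 → … (one orbit).
Cycle type of π: 119×2 + 1; total 3 cycles.
239 − 3 = 236 transpositions; sign(π) = (−1)^236 = +1.
(122|239)_J = +1 (Zolotarev's lemma cross-check).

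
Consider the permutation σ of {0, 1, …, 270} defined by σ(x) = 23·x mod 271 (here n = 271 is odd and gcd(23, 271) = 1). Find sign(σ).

-1

Start at x=270: 270 → 248 → 13 → 28 → 102 → 178 → 29 → … (one orbit).
Decompose π into cycles: lengths [18, 18, 18, 18, 18, 18, 18, 18, 18, 18, 18, 18, 18, 18, 18, 1] (16 cycles, including the fixed point 0).
16 cycles on 271: each ℓ→(−1)^(ℓ−1), product (−1)^255 = -1.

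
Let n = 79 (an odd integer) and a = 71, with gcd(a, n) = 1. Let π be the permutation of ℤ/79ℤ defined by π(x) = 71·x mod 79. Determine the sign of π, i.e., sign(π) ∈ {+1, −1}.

-1

Start at x=58: 58 → 10 → 78 → 8 → 15 → 38 → 12 → … (one orbit).
π_71 has 4 disjoint cycles with lengths [26, 26, 26, 1] on {0,…,78}.
Σ(ℓ_i−1) = 79−4 = 75; sign = (−1)^75 = -1.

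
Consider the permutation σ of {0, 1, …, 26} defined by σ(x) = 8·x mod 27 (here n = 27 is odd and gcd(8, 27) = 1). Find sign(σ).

-1

Orbit of 10 under x↦8x: [10, 26, 19, 17, 1, 8]… (length divides ord_27(8)).
Cycle lengths of π_8 on ℤ/27ℤ: [6, 6, 6, 2, 2, 2, 2, 1]; 8 cycles in total.
With 8 cycles on 27 points, sign = (−1)^{27−8} = -1.
Check: (8/27) = -1 by Zolotarev.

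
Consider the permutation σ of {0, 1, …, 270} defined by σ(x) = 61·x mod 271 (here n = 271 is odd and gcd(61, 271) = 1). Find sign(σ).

+1

Orbit of 148 under x↦61x: [148, 85, 36, 28, 82, 124, 247]… (length divides ord_271(61)).
Decompose π into cycles: lengths [135, 135, 1] (3 cycles, including the fixed point 0).
3 cycles on 271: each ℓ→(−1)^(ℓ−1), product (−1)^268 = +1.
The Jacobi symbol (61|271) = +1 (Zolotarev) agrees.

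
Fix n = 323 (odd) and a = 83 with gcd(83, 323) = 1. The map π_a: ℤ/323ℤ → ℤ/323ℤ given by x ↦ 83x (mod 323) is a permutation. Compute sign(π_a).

+1

Start at x=220: 220 → 172 → 64 → 144 → 1 → 83 → 106 → … (one orbit).
21 cycles of lengths [24, 24, 24, 24, 24, 24, 24, 24, 24, 24, 24, 24, 8, 8, 3, 3, 3, 3, 3, 3, 1].
Σ(ℓ_i−1) = 323−21 = 302; sign = (−1)^302 = +1.
Zolotarev: (83|323) = +1, matching the cycle-count sign.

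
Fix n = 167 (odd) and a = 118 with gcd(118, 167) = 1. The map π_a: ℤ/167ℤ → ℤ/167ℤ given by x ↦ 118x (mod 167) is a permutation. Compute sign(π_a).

-1

Orbit of 45 under x↦118x: [45, 133, 163, 29, 82, 157, 156]… (length divides ord_167(118)).
2 cycles of lengths [166, 1].
sign(π) = (−1)^{n − #cycles} = (−1)^{167−2} = (−1)^165 = -1.
(118|167)_J = -1 (Zolotarev's lemma cross-check).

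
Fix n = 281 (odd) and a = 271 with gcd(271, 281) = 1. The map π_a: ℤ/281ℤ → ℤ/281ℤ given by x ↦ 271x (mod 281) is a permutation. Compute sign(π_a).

+1

Orbit of 222 under x↦271x: [222, 28, 1, 271, 100, 124, 165]… (length divides ord_281(271)).
Cycle lengths of π_271 on ℤ/281ℤ: [28, 28, 28, 28, 28, 28, 28, 28, 28, 28, 1]; 11 cycles in total.
11 cycles on 281: each ℓ→(−1)^(ℓ−1), product (−1)^270 = +1.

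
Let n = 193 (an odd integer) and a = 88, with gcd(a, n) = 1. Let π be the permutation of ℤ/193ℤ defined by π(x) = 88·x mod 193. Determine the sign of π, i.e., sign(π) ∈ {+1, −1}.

Start at x=143: 143 → 39 → 151 → 164 → 150 → 76 → 126 → … (one orbit).
Cycle lengths of π_88 on ℤ/193ℤ: [64, 64, 64, 1]; 4 cycles in total.
4 cycles on 193: each ℓ→(−1)^(ℓ−1), product (−1)^189 = -1.

-1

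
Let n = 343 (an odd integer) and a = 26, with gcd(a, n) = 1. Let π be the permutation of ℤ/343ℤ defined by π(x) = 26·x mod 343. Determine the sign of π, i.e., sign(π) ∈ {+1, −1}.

-1

Orbit of 274 under x↦26x: [274, 264, 4, 104, 303, 332, 57]… (length divides ord_343(26)).
The orbit structure of x ↦ 26x mod 343: 4 orbits of sizes [294, 42, 6, 1].
343 − 4 = 339 transpositions; sign(π) = (−1)^339 = -1.
The Jacobi symbol (26|343) = -1 (Zolotarev) agrees.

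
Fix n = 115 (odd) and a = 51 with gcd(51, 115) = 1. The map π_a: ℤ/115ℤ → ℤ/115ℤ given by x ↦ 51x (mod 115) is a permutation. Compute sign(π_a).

Start at x=11: 11 → 101 → 91 → 41 → 21 → 36 → 111 → … (one orbit).
10 cycles of lengths [22, 22, 22, 22, 22, 1, 1, 1, 1, 1].
sign(π) = (−1)^{n − #cycles} = (−1)^{115−10} = (−1)^105 = -1.
Via Zolotarev, sign(π_{51}) = (51|115) = -1.

-1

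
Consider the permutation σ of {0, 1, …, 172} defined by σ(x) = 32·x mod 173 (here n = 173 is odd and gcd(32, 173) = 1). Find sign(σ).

Trace 16: π^k(16) = [16, 166, 122, 98, 22, 12, 38] for k=0..6.
π_32 has 2 disjoint cycles with lengths [172, 1] on {0,…,172}.
Σ(ℓ_i−1) = 173−2 = 171; sign = (−1)^171 = -1.
Zolotarev: (32|173) = -1, matching the cycle-count sign.

-1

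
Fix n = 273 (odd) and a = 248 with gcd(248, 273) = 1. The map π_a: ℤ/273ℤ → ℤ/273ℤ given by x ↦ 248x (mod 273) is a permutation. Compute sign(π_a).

Orbit of 209 under x↦248x: [209, 235, 131, 1, 248, 79]… (length divides ord_273(248)).
Cycle lengths of π_248 on ℤ/273ℤ: [6, 6, 6, 6, 6, 6, 6, 6, 6, 6, 6, 6, 6, 6, 6, 6, 6, 6, 6, 6, 6, 6, 6, 6, 6, 6, 6, 6, 6, 6, 6, 6, 6, 6, 6, 6, 6, 6, 6, 2, 2, 2, 2, 2, 2, 2, 2, 2, 2, 2, 2, 2, 1, 1, 1, 1, 1, 1, 1, 1, 1, 1, 1, 1, 1]; 65 cycles in total.
sign(π) = (−1)^{n − #cycles} = (−1)^{273−65} = (−1)^208 = +1.
Check: (248/273) = +1 by Zolotarev.

+1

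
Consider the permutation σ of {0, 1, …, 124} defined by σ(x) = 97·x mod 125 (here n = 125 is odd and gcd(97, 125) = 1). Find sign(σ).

Orbit of 102 under x↦97x: [102, 19, 93, 21, 37, 89, 8]… (length divides ord_125(97)).
The orbit structure of x ↦ 97x mod 125: 4 orbits of sizes [100, 20, 4, 1].
4 cycles on 125: each ℓ→(−1)^(ℓ−1), product (−1)^121 = -1.
Check: (97/125) = -1 by Zolotarev.

-1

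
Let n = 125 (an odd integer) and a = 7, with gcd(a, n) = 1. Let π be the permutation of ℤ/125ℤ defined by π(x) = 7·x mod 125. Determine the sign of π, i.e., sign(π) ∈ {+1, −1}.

-1

Start at x=7: 7 → 49 → 93 → 26 → 57 → 24 → 43 → … (one orbit).
The orbit structure of x ↦ 7x mod 125: 12 orbits of sizes [20, 20, 20, 20, 20, 4, 4, 4, 4, 4, 4, 1].
12 cycles on 125: each ℓ→(−1)^(ℓ−1), product (−1)^113 = -1.
Zolotarev: (7|125) = -1, matching the cycle-count sign.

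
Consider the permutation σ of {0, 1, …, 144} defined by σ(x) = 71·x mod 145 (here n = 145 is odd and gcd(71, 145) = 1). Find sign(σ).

Trace 81: π^k(81) = [81, 96, 1, 71, 111, 51, 141] for k=0..6.
π_71 has 15 disjoint cycles with lengths [14, 14, 14, 14, 14, 14, 14, 14, 14, 14, 1, 1, 1, 1, 1] on {0,…,144}.
n − c = 145 − 15 = 130; sign = (−1)^130 = +1.
Check: (71/145) = +1 by Zolotarev.

+1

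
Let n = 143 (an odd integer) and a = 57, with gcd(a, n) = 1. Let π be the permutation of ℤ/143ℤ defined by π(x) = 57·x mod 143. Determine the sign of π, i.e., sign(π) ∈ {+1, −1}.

Orbit of 21 under x↦57x: [21, 53, 18, 25, 138, 1, 57]… (length divides ord_143(57)).
Cycle lengths of π_57 on ℤ/143ℤ: [20, 20, 20, 20, 20, 20, 10, 4, 4, 4, 1]; 11 cycles in total.
143 − 11 = 132 transpositions; sign(π) = (−1)^132 = +1.

+1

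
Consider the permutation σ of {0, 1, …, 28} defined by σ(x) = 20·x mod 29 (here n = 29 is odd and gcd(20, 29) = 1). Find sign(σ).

+1

Start at x=23: 23 → 25 → 7 → 24 → 16 → 1 → 20 → 23 (one orbit).
5 cycles of lengths [7, 7, 7, 7, 1].
29 − 5 = 24 transpositions; sign(π) = (−1)^24 = +1.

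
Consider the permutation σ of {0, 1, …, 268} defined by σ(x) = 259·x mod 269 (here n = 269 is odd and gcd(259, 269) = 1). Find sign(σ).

Orbit of 46 under x↦259x: [46, 78, 27, 268, 10, 169, 193]… (length divides ord_269(259)).
Cycle lengths of π_259 on ℤ/269ℤ: [268, 1]; 2 cycles in total.
sign(π) = (−1)^{n − #cycles} = (−1)^{269−2} = (−1)^267 = -1.
The Jacobi symbol (259|269) = -1 (Zolotarev) agrees.

-1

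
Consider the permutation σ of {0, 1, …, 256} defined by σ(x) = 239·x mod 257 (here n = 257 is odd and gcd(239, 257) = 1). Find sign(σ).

+1

Trace 256: π^k(256) = [256, 18, 190, 178, 137, 104, 184] for k=0..6.
Cycle lengths of π_239 on ℤ/257ℤ: [128, 128, 1]; 3 cycles in total.
Σ(ℓ_i−1) = 257−3 = 254; sign = (−1)^254 = +1.
Via Zolotarev, sign(π_{239}) = (239|257) = +1.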